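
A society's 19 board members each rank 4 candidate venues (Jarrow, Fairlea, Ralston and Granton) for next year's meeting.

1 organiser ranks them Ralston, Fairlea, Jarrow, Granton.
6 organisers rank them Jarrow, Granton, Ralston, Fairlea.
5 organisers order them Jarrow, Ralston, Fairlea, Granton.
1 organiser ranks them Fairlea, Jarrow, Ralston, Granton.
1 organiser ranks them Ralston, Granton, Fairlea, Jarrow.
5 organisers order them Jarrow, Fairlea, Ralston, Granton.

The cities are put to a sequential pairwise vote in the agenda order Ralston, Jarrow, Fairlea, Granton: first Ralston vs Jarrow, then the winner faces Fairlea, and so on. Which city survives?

Round 1: Ralston vs Jarrow — 2–17, Jarrow advances.
Round 2: Jarrow vs Fairlea — 16–3, Jarrow advances.
Round 3: Jarrow vs Granton — 18–1, Jarrow advances.
Jarrow survives the agenda.

Jarrow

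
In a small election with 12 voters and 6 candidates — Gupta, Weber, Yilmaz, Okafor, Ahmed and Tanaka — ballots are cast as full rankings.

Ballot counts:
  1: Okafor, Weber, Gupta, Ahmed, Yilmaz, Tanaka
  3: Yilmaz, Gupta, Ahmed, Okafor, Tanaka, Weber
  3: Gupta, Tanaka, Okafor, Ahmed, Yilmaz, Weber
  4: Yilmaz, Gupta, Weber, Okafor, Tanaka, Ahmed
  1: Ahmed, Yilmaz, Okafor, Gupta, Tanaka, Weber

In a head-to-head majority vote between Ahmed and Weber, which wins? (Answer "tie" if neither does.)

Ahmed

Ballots ranking Ahmed above Weber: 3 + 3 + 1 = 7.
Ballots ranking Weber above Ahmed: 12 − 7 = 5.
Ahmed wins the head-to-head 7–5.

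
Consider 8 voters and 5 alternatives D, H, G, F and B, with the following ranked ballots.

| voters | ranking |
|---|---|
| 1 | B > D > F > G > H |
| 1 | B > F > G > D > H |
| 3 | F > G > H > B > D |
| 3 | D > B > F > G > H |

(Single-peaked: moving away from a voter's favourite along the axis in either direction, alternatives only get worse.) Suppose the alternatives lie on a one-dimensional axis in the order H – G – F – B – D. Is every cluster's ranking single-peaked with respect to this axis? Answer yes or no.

Axis positions: H=1, G=2, F=3, B=4, D=5.
Cluster 1 (peak B at position 4): ranking walks positions 4-5-3-2-1, expanding outward from the peak — single-peaked.
Cluster 2 (peak B at position 4): ranking walks positions 4-3-2-5-1, expanding outward from the peak — single-peaked.
Cluster 3 (peak F at position 3): ranking walks positions 3-2-1-4-5, expanding outward from the peak — single-peaked.
Cluster 4 (peak D at position 5): ranking walks positions 5-4-3-2-1, expanding outward from the peak — single-peaked.
Every ranking is single-peaked on this axis.

yes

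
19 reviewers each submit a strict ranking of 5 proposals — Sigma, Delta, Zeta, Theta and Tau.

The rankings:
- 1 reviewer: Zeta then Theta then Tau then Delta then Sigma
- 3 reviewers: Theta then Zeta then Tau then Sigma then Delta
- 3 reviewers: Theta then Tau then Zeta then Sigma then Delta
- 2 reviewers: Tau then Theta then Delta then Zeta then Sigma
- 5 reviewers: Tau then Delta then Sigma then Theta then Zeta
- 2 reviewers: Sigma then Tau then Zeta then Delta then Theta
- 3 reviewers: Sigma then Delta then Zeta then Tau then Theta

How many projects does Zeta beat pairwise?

0

Zeta against each rival (19 reviewers):
Zeta vs Sigma: Zeta preferred on 1+3+3+2 = 9 ballots; Sigma wins 10–9.
Zeta–Delta: Delta 10–9.
Zeta vs Theta: Zeta preferred on 1+2+3 = 6 ballots; Theta wins 13–6.
Zeta vs Tau: Tau, 12–7.
Zeta beats no one; loses to Sigma, Delta, Theta, Tau — 0 pairwise wins.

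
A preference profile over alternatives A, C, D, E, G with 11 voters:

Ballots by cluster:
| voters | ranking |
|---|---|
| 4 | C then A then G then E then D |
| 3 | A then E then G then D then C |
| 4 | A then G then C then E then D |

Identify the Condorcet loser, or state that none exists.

Head-to-head results (11 voters):
A vs C: A, 7–4.
A vs D: A preferred on 4+3+4 = 11 ballots; A wins 11–0.
A vs E: A is ranked higher on 4+3+4 = 11 ballots, E on 0. A wins 11–0.
A vs G: A preferred on 4+3+4 = 11 ballots; A wins 11–0.
C vs D: C preferred on 4+4 = 8 ballots; C wins 8–3.
C vs E: C wins 8–3.
C vs G: C is ranked higher on 4 ballots, G on 7. G wins 7–4.
D vs E: E wins 11–0.
D vs G: D is ranked higher on 0 ballots, G on 11. G wins 11–0.
E vs G: 3 to 8, G.
Only D has no wins; D is the Condorcet loser.

D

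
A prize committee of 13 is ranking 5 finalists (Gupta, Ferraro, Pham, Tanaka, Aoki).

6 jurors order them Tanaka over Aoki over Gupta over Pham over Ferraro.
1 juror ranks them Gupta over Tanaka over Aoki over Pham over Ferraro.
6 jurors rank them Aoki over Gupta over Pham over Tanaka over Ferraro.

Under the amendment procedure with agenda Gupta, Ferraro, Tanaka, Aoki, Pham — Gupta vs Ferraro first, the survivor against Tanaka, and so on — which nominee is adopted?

Round 1: Gupta vs Ferraro — 13–0, Gupta advances.
Round 2: Gupta vs Tanaka — 7–6, Gupta advances.
Round 3: Gupta vs Aoki — 1–12, Aoki advances.
Round 4: Aoki vs Pham — 13–0, Aoki advances.
The agenda winner is Aoki.

Aoki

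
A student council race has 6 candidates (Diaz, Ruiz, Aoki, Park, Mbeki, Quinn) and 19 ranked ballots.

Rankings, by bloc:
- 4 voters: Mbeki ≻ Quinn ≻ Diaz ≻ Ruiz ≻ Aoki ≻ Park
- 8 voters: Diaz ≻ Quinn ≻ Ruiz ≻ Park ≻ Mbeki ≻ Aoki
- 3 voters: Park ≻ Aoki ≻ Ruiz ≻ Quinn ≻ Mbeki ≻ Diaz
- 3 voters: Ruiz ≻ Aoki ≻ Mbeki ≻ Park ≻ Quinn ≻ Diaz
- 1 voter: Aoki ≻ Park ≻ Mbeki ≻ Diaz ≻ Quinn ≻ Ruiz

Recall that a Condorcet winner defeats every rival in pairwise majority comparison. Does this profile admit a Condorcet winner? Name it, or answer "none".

Pairwise majorities:
Diaz vs Ruiz: Diaz wins 13–6.
Diaz vs Aoki: Diaz, 12–7.
Diaz–Park: Diaz 12–7.
Diaz–Mbeki: Mbeki 11–8.
Diaz vs Quinn: Quinn, 10–9.
Ruiz vs Aoki: Ruiz wins 15–4.
Ruiz vs Park: Ruiz, 15–4.
Ruiz vs Mbeki: Ruiz wins 14–5.
Ruiz vs Quinn: Quinn, 13–6.
Aoki vs Park: Park, 11–8.
Aoki vs Mbeki: Mbeki wins 12–7.
Aoki–Quinn: Quinn 12–7.
Park vs Mbeki: Park wins 12–7.
Park vs Quinn: Quinn wins 12–7.
Mbeki–Quinn: Quinn 11–8.
Only Quinn has no losses; Quinn is the Condorcet winner.

Quinn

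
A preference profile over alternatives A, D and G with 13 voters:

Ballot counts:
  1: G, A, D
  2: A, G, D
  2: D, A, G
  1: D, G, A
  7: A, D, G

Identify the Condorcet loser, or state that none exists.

G

Head-to-head results (13 voters):
A vs D: 1+2+7 = 10 for A, 3 for D — A by 10–3.
A vs G: A preferred on 2+2+7 = 11 ballots; A wins 11–2.
D vs G: D, 10–3.
G is beaten in every head-to-head and is the Condorcet loser.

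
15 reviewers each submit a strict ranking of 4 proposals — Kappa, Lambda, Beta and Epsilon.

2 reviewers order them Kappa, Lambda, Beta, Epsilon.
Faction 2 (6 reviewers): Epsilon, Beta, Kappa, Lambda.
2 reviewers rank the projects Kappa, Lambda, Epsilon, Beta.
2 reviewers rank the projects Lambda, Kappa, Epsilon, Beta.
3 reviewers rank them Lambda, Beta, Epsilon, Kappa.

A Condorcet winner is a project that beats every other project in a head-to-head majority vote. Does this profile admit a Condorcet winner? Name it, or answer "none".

none

Pairwise majorities:
Kappa–Lambda: Kappa 10–5.
Kappa–Beta: Beta 9–6.
Kappa vs Epsilon: Epsilon, 9–6.
Lambda vs Beta: Lambda wins 9–6.
Lambda–Epsilon: Lambda 9–6.
Beta–Epsilon: Epsilon 10–5.
Each project drops at least one matchup (Kappa loses to Beta; Lambda loses to Kappa; Beta loses to Lambda; Epsilon loses to Lambda); the cycle Kappa beats Lambda beats Beta beats Kappa rules out a Condorcet winner.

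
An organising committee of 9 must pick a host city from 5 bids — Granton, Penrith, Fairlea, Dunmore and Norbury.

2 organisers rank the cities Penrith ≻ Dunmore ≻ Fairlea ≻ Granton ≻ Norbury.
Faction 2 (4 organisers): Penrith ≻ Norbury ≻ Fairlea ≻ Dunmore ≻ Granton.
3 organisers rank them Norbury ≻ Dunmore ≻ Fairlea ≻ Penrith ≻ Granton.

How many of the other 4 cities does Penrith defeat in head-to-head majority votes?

Penrith against each rival (9 organisers):
Penrith vs Granton: Penrith is ranked higher on 2+4+3 = 9 ballots, Granton on 0. Penrith wins 9–0.
Penrith–Fairlea: Penrith 6–3.
Penrith–Dunmore: Penrith 6–3.
Penrith vs Norbury: Penrith wins 6–3.
Penrith beats Granton, Fairlea, Dunmore, Norbury — 4 pairwise wins.

4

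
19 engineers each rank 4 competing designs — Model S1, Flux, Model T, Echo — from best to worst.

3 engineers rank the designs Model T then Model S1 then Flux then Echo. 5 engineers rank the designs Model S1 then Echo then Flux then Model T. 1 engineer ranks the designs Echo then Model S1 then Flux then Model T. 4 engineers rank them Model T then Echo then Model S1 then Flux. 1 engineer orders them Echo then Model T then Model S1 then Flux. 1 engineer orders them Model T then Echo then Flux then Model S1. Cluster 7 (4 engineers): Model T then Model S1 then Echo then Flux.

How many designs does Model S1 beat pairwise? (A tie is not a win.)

Model S1 against each rival (19 engineers):
Model S1 vs Flux: Model S1 is ranked higher on 3+5+1+4+1+4 = 18 ballots, Flux on 1. Model S1 wins 18–1.
Model S1 vs Model T: 6 to 13, Model T.
Model S1 vs Echo: Model S1 is ranked higher on 3+5+4 = 12 ballots, Echo on 7. Model S1 wins 12–7.
Model S1 beats Flux, Echo; loses to Model T — 2 pairwise wins.

2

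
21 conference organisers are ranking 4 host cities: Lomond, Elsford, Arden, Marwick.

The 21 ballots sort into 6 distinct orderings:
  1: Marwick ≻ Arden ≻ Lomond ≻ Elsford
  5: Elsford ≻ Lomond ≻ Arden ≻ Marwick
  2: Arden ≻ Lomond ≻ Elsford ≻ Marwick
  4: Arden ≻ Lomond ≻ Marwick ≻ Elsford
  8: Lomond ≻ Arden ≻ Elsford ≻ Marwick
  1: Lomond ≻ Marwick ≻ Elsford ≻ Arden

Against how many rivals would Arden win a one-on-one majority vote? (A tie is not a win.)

Arden against each rival (21 organisers):
Arden vs Lomond: Lomond wins 14–7.
Arden vs Elsford: Arden, 15–6.
Arden vs Marwick: 5+2+4+8 = 19 for Arden, 2 for Marwick — Arden by 19–2.
Arden beats Elsford, Marwick; loses to Lomond — 2 pairwise wins.

2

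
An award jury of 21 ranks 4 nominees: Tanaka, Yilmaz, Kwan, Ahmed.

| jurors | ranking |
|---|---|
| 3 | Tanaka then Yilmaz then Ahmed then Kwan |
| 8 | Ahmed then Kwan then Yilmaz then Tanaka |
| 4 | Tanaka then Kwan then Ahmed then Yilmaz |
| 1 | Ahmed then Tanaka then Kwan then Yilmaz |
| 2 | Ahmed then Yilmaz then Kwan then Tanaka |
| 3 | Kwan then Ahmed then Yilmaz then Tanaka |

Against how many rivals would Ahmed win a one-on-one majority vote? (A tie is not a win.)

3

Ahmed against each rival (21 jurors):
Ahmed vs Tanaka: Ahmed, 14–7.
Ahmed vs Yilmaz: Ahmed wins 18–3.
Ahmed vs Kwan: Ahmed, 14–7.
Ahmed beats Tanaka, Yilmaz, Kwan — 3 pairwise wins.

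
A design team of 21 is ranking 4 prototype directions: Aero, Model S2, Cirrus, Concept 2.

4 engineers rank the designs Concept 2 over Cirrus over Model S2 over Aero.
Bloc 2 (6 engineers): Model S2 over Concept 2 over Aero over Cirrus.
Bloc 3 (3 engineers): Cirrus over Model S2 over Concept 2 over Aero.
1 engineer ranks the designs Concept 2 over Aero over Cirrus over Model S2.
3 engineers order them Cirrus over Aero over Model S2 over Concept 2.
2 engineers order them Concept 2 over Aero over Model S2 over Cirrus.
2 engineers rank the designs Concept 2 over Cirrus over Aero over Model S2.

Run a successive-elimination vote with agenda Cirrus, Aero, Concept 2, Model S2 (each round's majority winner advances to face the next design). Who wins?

Round 1: Cirrus vs Aero — 12–9, Cirrus advances.
Round 2: Cirrus vs Concept 2 — 6–15, Concept 2 advances.
Round 3: Concept 2 vs Model S2 — 9–12, Model S2 advances.
The agenda winner is Model S2.

Model S2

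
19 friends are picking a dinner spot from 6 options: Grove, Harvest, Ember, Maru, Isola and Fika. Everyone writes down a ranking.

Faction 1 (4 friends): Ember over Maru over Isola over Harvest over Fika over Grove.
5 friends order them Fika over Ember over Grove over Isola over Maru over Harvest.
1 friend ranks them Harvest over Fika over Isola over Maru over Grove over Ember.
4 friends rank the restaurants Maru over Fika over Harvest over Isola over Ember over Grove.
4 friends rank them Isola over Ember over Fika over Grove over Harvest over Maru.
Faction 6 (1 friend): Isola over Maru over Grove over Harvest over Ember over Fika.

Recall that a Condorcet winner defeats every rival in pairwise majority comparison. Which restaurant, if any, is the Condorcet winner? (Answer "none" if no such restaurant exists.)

Pairwise majorities:
Grove vs Harvest: Grove preferred on 5+4+1 = 10 ballots; Grove wins 10–9.
Grove vs Ember: Ember, 17–2.
Grove vs Maru: 5+4 = 9 for Grove, 10 for Maru — Maru by 10–9.
Grove vs Isola: 5 for Grove, 14 for Isola — Isola by 14–5.
Grove vs Fika: Fika, 18–1.
Harvest vs Ember: Ember, 13–6.
Harvest vs Maru: Harvest preferred on 1+4 = 5 ballots; Maru wins 14–5.
Harvest vs Isola: Isola wins 14–5.
Harvest–Fika: Fika 13–6.
Ember vs Maru: Ember, 13–6.
Ember vs Isola: Ember preferred on 4+5 = 9 ballots; Isola wins 10–9.
Ember vs Fika: Fika wins 10–9.
Maru vs Isola: 8 to 11, Isola.
Maru vs Fika: Fika, 10–9.
Isola vs Fika: 4+4+1 = 9 for Isola, 10 for Fika — Fika by 10–9.
Fika defeats every rival head-to-head and is the Condorcet winner.

Fika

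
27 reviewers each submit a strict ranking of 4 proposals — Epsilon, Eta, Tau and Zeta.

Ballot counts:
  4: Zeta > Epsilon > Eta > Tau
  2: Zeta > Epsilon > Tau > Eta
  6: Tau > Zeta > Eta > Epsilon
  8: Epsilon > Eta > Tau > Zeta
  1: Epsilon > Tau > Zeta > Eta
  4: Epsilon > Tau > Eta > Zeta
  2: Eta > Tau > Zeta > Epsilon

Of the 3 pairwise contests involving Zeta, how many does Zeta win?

Zeta against each rival (27 reviewers):
Zeta vs Epsilon: 4+2+6+2 = 14 for Zeta, 13 for Epsilon — Zeta by 14–13.
Zeta–Eta: Eta 14–13.
Zeta vs Tau: Tau wins 21–6.
Zeta beats Epsilon; loses to Eta, Tau — 1 pairwise win.

1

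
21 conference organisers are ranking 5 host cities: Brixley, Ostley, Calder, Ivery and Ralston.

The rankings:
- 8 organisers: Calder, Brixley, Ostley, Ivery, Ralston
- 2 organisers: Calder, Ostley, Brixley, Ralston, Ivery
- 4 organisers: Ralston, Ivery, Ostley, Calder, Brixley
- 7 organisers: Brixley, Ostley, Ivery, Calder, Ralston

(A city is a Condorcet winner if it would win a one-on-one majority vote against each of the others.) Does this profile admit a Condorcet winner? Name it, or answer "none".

none

Pairwise majorities:
Brixley vs Ostley: Brixley wins 15–6.
Brixley–Calder: Calder 14–7.
Brixley vs Ivery: 17 to 4, Brixley.
Brixley vs Ralston: 8+2+7 = 17 for Brixley, 4 for Ralston — Brixley by 17–4.
Ostley vs Calder: Ostley preferred on 4+7 = 11 ballots; Ostley wins 11–10.
Ostley vs Ivery: Ostley preferred on 8+2+7 = 17 ballots; Ostley wins 17–4.
Ostley vs Ralston: Ostley preferred on 8+2+7 = 17 ballots; Ostley wins 17–4.
Calder vs Ivery: Ivery, 11–10.
Calder vs Ralston: Calder, 17–4.
Ivery vs Ralston: 8+7 = 15 for Ivery, 6 for Ralston — Ivery by 15–6.
No city is unbeaten: Brixley loses to Calder; Ostley loses to Brixley; Calder loses to Ostley; Ivery loses to Brixley; Ralston loses to Brixley. In particular Brixley beats Ostley beats Calder beats Brixley is a majority cycle — no Condorcet winner exists.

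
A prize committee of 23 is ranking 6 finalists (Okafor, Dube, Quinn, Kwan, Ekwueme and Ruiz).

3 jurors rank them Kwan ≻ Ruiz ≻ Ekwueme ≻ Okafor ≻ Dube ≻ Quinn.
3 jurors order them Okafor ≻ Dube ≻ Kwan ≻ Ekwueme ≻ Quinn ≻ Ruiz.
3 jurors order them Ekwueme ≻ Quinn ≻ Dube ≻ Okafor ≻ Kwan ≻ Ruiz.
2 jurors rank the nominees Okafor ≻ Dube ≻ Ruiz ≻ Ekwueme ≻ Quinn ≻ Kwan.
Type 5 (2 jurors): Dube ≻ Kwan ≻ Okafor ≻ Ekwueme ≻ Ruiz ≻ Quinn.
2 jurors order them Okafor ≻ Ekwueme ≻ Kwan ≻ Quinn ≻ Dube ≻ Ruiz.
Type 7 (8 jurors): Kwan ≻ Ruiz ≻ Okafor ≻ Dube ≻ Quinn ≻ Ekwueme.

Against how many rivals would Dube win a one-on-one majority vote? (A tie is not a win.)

Dube against each rival (23 jurors):
Dube vs Okafor: 5 to 18, Okafor.
Dube vs Quinn: 3+3+2+2+8 = 18 for Dube, 5 for Quinn — Dube by 18–5.
Dube vs Kwan: Dube preferred on 3+3+2+2 = 10 ballots; Kwan wins 13–10.
Dube vs Ekwueme: Dube preferred on 3+2+2+8 = 15 ballots; Dube wins 15–8.
Dube vs Ruiz: Dube, 12–11.
Dube beats Quinn, Ekwueme, Ruiz; loses to Okafor, Kwan — 3 pairwise wins.

3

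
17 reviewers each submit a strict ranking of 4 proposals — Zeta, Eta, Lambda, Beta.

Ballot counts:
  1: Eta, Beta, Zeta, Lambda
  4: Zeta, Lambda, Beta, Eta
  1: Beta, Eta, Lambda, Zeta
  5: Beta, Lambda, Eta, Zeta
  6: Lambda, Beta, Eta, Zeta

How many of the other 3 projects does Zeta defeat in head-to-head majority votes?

0

Zeta against each rival (17 reviewers):
Zeta vs Eta: Zeta is ranked higher on 4 ballots, Eta on 13. Eta wins 13–4.
Zeta vs Lambda: Zeta is ranked higher on 1+4 = 5 ballots, Lambda on 12. Lambda wins 12–5.
Zeta vs Beta: Zeta is ranked higher on 4 ballots, Beta on 13. Beta wins 13–4.
Zeta beats no one; loses to Eta, Lambda, Beta — 0 pairwise wins.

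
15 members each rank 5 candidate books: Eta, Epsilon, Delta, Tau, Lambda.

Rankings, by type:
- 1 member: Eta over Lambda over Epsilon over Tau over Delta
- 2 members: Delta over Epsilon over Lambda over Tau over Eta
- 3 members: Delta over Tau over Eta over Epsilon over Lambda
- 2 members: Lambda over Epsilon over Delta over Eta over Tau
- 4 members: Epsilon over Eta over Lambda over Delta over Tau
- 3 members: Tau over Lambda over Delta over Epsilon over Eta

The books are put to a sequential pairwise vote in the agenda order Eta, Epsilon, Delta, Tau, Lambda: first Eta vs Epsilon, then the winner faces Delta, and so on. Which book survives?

Round 1: Eta vs Epsilon — 4–11, Epsilon advances.
Round 2: Epsilon vs Delta — 7–8, Delta advances.
Round 3: Delta vs Tau — 11–4, Delta advances.
Round 4: Delta vs Lambda — 5–10, Lambda advances.
Lambda survives the agenda.

Lambda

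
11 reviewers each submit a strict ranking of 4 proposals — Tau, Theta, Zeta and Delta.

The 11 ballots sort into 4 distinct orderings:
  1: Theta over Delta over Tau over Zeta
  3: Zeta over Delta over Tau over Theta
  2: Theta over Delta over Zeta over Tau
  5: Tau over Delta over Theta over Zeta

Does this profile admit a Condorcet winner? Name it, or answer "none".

Delta

Head-to-head results (11 reviewers):
Tau vs Theta: 8 to 3, Tau.
Tau vs Zeta: Tau preferred on 1+5 = 6 ballots; Tau wins 6–5.
Tau vs Delta: Tau is ranked higher on 5 ballots, Delta on 6. Delta wins 6–5.
Theta vs Zeta: Theta wins 8–3.
Theta vs Delta: Delta, 8–3.
Zeta vs Delta: Zeta preferred on 3 ballots; Delta wins 8–3.
Delta defeats every rival head-to-head and is the Condorcet winner.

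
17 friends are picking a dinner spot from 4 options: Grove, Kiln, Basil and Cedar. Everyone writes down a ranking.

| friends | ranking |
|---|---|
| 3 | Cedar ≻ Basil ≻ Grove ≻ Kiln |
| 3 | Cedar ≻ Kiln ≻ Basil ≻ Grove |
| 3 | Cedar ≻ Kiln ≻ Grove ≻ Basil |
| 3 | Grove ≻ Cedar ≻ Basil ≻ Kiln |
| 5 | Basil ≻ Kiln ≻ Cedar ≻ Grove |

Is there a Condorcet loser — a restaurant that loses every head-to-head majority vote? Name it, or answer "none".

Grove

Head-to-head results (17 friends):
Grove vs Kiln: 3+3 = 6 for Grove, 11 for Kiln — Kiln by 11–6.
Grove vs Basil: 3+3 = 6 for Grove, 11 for Basil — Basil by 11–6.
Grove vs Cedar: Cedar wins 14–3.
Kiln vs Basil: Basil wins 11–6.
Kiln vs Cedar: 5 for Kiln, 12 for Cedar — Cedar by 12–5.
Basil vs Cedar: Basil preferred on 5 ballots; Cedar wins 12–5.
Only Grove has no wins; Grove is the Condorcet loser.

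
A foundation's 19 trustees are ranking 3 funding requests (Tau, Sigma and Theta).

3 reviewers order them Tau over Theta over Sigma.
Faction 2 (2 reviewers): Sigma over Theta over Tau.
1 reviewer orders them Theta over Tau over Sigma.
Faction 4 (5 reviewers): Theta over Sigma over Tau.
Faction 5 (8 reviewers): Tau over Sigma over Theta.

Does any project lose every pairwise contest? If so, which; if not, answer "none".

Theta

Head-to-head results (19 reviewers):
Tau vs Sigma: 12 to 7, Tau.
Tau vs Theta: 3+8 = 11 for Tau, 8 for Theta — Tau by 11–8.
Sigma vs Theta: 10 to 9, Sigma.
Theta is beaten in every head-to-head and is the Condorcet loser.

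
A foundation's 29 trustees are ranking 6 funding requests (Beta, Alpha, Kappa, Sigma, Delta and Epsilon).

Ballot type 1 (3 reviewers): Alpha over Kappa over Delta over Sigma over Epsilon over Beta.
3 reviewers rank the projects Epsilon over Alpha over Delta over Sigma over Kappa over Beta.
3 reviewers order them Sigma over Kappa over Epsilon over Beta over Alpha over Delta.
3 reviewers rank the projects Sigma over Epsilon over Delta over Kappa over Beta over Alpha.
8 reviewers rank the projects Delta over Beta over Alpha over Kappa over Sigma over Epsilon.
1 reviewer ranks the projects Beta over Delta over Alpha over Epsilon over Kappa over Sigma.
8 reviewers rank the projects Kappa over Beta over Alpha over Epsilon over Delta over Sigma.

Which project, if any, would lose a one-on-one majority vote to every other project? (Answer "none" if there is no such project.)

Pairwise majorities:
Beta vs Alpha: 23 to 6, Beta.
Beta vs Kappa: Beta is ranked higher on 8+1 = 9 ballots, Kappa on 20. Kappa wins 20–9.
Beta–Sigma: Beta 17–12.
Beta vs Delta: Beta preferred on 3+1+8 = 12 ballots; Delta wins 17–12.
Beta vs Epsilon: Beta wins 17–12.
Alpha vs Kappa: 15 to 14, Alpha.
Alpha vs Sigma: 23 to 6, Alpha.
Alpha vs Delta: Alpha, 17–12.
Alpha vs Epsilon: Alpha preferred on 3+8+1+8 = 20 ballots; Alpha wins 20–9.
Kappa vs Sigma: Kappa is ranked higher on 3+8+1+8 = 20 ballots, Sigma on 9. Kappa wins 20–9.
Kappa vs Delta: 3+3+8 = 14 for Kappa, 15 for Delta — Delta by 15–14.
Kappa vs Epsilon: Kappa, 22–7.
Sigma–Delta: Delta 23–6.
Sigma vs Epsilon: Sigma, 17–12.
Delta vs Epsilon: 12 to 17, Epsilon.
No project is winless: Beta beats Alpha; Alpha beats Kappa; Kappa beats Beta; Sigma beats Epsilon; Delta beats Beta; Epsilon beats Delta. There is no Condorcet loser.

none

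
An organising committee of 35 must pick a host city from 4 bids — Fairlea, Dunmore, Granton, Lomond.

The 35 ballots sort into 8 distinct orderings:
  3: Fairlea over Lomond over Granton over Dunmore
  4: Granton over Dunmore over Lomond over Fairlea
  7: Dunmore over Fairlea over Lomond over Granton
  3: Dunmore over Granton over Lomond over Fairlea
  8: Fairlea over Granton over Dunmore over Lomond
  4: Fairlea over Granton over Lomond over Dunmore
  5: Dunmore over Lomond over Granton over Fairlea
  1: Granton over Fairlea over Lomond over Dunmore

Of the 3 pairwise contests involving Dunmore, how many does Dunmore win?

2

Dunmore against each rival (35 organisers):
Dunmore–Fairlea: Dunmore 19–16.
Dunmore vs Granton: Dunmore preferred on 7+3+5 = 15 ballots; Granton wins 20–15.
Dunmore vs Lomond: Dunmore preferred on 4+7+3+8+5 = 27 ballots; Dunmore wins 27–8.
Dunmore beats Fairlea, Lomond; loses to Granton — 2 pairwise wins.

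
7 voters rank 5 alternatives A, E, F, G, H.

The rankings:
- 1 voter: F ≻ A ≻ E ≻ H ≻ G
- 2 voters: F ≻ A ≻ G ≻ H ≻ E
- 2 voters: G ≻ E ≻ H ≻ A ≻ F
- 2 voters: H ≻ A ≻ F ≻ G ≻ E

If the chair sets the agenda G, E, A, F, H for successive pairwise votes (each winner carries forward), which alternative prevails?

H

Round 1: G vs E — 6–1, G advances.
Round 2: G vs A — 2–5, A advances.
Round 3: A vs F — 4–3, A advances.
Round 4: A vs H — 3–4, H advances.
The agenda winner is H.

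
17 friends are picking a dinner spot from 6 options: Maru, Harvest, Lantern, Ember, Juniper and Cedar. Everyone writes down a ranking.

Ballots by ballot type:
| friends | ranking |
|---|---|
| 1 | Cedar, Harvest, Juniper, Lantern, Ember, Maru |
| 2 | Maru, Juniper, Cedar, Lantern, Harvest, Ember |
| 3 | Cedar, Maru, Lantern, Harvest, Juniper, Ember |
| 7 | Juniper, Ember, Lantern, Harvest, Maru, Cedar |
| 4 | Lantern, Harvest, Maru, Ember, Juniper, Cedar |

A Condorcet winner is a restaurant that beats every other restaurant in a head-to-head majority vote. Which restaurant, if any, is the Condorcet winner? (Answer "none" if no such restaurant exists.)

none

Check each pair by majority over 17 ballots:
Maru vs Harvest: Harvest wins 12–5.
Maru–Lantern: Lantern 12–5.
Maru–Ember: Maru 9–8.
Maru–Juniper: Maru 9–8.
Maru vs Cedar: Maru wins 13–4.
Harvest vs Lantern: Lantern, 16–1.
Harvest–Ember: Harvest 10–7.
Harvest–Juniper: Juniper 9–8.
Harvest vs Cedar: Harvest, 11–6.
Lantern vs Ember: Lantern, 10–7.
Lantern vs Juniper: Juniper wins 10–7.
Lantern–Cedar: Lantern 11–6.
Ember vs Juniper: Juniper wins 13–4.
Ember–Cedar: Ember 11–6.
Juniper vs Cedar: Juniper wins 13–4.
Every restaurant loses at least once (Maru loses to Harvest; Harvest loses to Lantern; Lantern loses to Juniper; Ember loses to Maru; Juniper loses to Maru; Cedar loses to Maru). The majority relation contains the cycle Maru beats Juniper beats Harvest beats Maru, so there is no Condorcet winner.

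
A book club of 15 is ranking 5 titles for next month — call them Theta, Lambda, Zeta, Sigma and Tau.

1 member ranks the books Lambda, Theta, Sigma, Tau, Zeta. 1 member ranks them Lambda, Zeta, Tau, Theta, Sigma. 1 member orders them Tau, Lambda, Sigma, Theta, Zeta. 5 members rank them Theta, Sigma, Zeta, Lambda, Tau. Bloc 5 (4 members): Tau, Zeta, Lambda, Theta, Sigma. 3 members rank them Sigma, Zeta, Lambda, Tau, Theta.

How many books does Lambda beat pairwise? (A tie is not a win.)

2

Lambda against each rival (15 members):
Lambda–Theta: Lambda 10–5.
Lambda–Zeta: Zeta 12–3.
Lambda vs Sigma: Sigma, 8–7.
Lambda vs Tau: Lambda is ranked higher on 1+1+5+3 = 10 ballots, Tau on 5. Lambda wins 10–5.
Lambda beats Theta, Tau; loses to Zeta, Sigma — 2 pairwise wins.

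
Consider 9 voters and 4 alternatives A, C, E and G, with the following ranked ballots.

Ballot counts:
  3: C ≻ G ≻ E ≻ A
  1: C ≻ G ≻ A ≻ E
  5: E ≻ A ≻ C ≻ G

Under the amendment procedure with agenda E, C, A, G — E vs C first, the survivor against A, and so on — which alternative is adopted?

Round 1: E vs C — 5–4, E advances.
Round 2: E vs A — 8–1, E advances.
Round 3: E vs G — 5–4, E advances.
E survives the agenda.

E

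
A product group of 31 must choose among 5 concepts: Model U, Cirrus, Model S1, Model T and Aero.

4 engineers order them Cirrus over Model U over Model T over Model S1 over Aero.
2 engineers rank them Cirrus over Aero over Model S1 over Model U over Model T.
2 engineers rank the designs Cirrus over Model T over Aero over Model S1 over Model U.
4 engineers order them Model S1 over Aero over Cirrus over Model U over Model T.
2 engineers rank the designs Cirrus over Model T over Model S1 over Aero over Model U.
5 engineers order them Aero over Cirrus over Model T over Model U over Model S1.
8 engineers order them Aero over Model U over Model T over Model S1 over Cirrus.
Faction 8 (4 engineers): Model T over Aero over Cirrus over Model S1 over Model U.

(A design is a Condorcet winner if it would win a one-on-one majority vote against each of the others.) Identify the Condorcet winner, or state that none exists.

Aero

Head-to-head results (31 engineers):
Model U–Cirrus: Cirrus 23–8.
Model U vs Model S1: Model U, 17–14.
Model U vs Model T: Model U, 18–13.
Model U vs Aero: Aero, 27–4.
Cirrus–Model S1: Cirrus 19–12.
Cirrus–Model T: Cirrus 19–12.
Cirrus–Aero: Aero 21–10.
Model S1 vs Model T: Model T wins 25–6.
Model S1 vs Aero: Aero, 21–10.
Model T vs Aero: Aero, 19–12.
Only Aero has no losses; Aero is the Condorcet winner.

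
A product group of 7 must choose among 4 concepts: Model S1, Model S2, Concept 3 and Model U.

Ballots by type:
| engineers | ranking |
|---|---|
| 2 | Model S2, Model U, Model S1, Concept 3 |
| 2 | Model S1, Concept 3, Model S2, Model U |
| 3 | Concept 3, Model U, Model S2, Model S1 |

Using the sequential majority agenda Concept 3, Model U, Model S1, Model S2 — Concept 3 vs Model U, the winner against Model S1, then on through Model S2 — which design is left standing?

Round 1: Concept 3 vs Model U — 5–2, Concept 3 advances.
Round 2: Concept 3 vs Model S1 — 3–4, Model S1 advances.
Round 3: Model S1 vs Model S2 — 2–5, Model S2 advances.
The agenda winner is Model S2.

Model S2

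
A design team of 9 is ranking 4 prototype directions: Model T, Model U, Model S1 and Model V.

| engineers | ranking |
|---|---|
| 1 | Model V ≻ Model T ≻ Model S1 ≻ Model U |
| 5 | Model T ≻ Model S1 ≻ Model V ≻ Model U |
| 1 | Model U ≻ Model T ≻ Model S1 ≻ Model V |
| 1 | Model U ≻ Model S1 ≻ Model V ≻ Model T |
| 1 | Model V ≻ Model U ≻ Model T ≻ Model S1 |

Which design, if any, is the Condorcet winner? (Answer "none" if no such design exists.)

Pairwise majorities:
Model T vs Model U: 6 to 3, Model T.
Model T vs Model S1: Model T is ranked higher on 1+5+1+1 = 8 ballots, Model S1 on 1. Model T wins 8–1.
Model T vs Model V: 5+1 = 6 for Model T, 3 for Model V — Model T by 6–3.
Model U vs Model S1: Model U is ranked higher on 1+1+1 = 3 ballots, Model S1 on 6. Model S1 wins 6–3.
Model U vs Model V: 1+1 = 2 for Model U, 7 for Model V — Model V by 7–2.
Model S1 vs Model V: 5+1+1 = 7 for Model S1, 2 for Model V — Model S1 by 7–2.
Model T beats each of Model U, Model S1, Model V — Model T is the Condorcet winner.

Model T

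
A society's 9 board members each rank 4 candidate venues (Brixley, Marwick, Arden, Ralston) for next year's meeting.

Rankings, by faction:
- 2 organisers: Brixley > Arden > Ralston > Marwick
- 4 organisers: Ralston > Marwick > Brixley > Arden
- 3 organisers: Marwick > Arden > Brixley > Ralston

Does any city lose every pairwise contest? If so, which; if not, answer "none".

none

Pairwise majorities:
Brixley–Marwick: Marwick 7–2.
Brixley vs Arden: Brixley is ranked higher on 2+4 = 6 ballots, Arden on 3. Brixley wins 6–3.
Brixley vs Ralston: Brixley wins 5–4.
Marwick vs Arden: 4+3 = 7 for Marwick, 2 for Arden — Marwick by 7–2.
Marwick–Ralston: Ralston 6–3.
Arden vs Ralston: 2+3 = 5 for Arden, 4 for Ralston — Arden by 5–4.
Every city wins at least one matchup (Brixley beats Arden; Marwick beats Brixley; Arden beats Ralston; Ralston beats Marwick), so there is no Condorcet loser.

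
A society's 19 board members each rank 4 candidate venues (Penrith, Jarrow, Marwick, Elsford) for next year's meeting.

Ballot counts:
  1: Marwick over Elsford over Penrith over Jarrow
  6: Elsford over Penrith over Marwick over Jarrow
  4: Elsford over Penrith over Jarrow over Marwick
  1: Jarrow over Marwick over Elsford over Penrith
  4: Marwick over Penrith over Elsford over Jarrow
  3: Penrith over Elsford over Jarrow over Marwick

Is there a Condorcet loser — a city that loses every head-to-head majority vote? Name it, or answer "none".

Jarrow

Pairwise majorities:
Penrith vs Jarrow: Penrith is ranked higher on 1+6+4+4+3 = 18 ballots, Jarrow on 1. Penrith wins 18–1.
Penrith vs Marwick: 13 to 6, Penrith.
Penrith vs Elsford: Penrith preferred on 4+3 = 7 ballots; Elsford wins 12–7.
Jarrow–Marwick: Marwick 11–8.
Jarrow vs Elsford: Elsford, 18–1.
Marwick vs Elsford: Elsford, 13–6.
Jarrow loses to every other city — it is the Condorcet loser.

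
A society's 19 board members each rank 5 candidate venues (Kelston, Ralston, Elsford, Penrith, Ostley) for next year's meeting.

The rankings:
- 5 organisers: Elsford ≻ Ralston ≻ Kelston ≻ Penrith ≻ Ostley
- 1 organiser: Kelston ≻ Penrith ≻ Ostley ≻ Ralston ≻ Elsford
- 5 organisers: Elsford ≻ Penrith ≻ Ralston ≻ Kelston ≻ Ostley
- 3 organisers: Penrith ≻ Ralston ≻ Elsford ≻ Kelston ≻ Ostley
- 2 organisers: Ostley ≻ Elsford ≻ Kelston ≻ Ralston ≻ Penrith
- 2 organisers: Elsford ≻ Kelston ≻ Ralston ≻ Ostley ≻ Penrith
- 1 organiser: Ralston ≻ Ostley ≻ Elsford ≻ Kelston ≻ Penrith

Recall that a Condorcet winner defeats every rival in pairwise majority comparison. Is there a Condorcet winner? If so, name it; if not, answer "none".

Elsford

Pairwise majorities:
Kelston–Ralston: Ralston 14–5.
Kelston–Elsford: Elsford 18–1.
Kelston–Penrith: Kelston 11–8.
Kelston–Ostley: Kelston 16–3.
Ralston vs Elsford: Elsford wins 14–5.
Ralston vs Penrith: Ralston, 10–9.
Ralston vs Ostley: Ralston wins 16–3.
Elsford–Penrith: Elsford 15–4.
Elsford–Ostley: Elsford 15–4.
Penrith–Ostley: Penrith 14–5.
Elsford defeats every rival head-to-head and is the Condorcet winner.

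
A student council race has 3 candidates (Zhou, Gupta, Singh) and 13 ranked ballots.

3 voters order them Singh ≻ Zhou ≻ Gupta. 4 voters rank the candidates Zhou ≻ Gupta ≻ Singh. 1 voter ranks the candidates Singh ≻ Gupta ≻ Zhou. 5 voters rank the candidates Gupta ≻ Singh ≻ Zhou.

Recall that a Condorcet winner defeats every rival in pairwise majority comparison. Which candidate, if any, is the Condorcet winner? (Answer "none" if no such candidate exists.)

Pairwise majorities:
Zhou vs Gupta: Zhou preferred on 3+4 = 7 ballots; Zhou wins 7–6.
Zhou vs Singh: Zhou preferred on 4 ballots; Singh wins 9–4.
Gupta vs Singh: Gupta preferred on 4+5 = 9 ballots; Gupta wins 9–4.
Every candidate loses at least once (Zhou loses to Singh; Gupta loses to Zhou; Singh loses to Gupta). The majority relation contains the cycle Zhou > Gupta > Singh > Zhou, so there is no Condorcet winner.

none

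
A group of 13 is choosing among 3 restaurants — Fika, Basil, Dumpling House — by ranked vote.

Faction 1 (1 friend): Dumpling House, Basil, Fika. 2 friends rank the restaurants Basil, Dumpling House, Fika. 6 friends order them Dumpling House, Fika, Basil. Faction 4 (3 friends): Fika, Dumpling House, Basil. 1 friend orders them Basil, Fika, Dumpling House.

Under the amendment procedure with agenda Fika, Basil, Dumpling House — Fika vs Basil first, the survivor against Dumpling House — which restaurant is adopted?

Dumpling House

Round 1: Fika vs Basil — 9–4, Fika advances.
Round 2: Fika vs Dumpling House — 4–9, Dumpling House advances.
Dumpling House survives the agenda.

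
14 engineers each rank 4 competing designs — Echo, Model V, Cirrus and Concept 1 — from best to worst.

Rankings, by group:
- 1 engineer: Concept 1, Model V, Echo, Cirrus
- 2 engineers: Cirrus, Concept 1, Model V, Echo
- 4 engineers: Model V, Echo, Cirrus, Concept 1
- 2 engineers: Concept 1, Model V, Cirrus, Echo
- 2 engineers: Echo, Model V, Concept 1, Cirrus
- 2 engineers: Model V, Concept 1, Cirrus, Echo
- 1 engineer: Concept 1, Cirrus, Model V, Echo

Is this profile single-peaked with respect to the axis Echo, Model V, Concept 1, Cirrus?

Axis positions: Echo=1, Model V=2, Concept 1=3, Cirrus=4.
Group 1 (peak Concept 1 at position 3): ranking walks positions 3-2-1-4, expanding outward from the peak — single-peaked.
Group 2 (peak Cirrus at position 4): ranking walks positions 4-3-2-1, expanding outward from the peak — single-peaked.
Group 3: ranking walks positions 2-1-4-3; Cirrus is ranked above Concept 1 even though Concept 1 lies between Cirrus and the peak Model V on the axis — preferences dip and rise again. Not single-peaked.
Group 4 (peak Concept 1 at position 3): ranking walks positions 3-2-4-1, expanding outward from the peak — single-peaked.
Group 5 (peak Echo at position 1): ranking walks positions 1-2-3-4, expanding outward from the peak — single-peaked.
Group 6 (peak Model V at position 2): ranking walks positions 2-3-4-1, expanding outward from the peak — single-peaked.
Group 7 (peak Concept 1 at position 3): ranking walks positions 3-4-2-1, expanding outward from the peak — single-peaked.
Group 3 violates single-peakedness, so the profile is not single-peaked on this axis.

no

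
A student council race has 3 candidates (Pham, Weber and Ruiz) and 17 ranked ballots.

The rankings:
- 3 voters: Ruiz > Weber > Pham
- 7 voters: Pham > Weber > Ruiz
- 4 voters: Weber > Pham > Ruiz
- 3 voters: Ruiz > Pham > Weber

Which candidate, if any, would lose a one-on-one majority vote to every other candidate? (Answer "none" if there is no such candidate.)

Ruiz

Pairwise majorities:
Pham vs Weber: Pham wins 10–7.
Pham vs Ruiz: Pham wins 11–6.
Weber–Ruiz: Weber 11–6.
Only Ruiz has no wins; Ruiz is the Condorcet loser.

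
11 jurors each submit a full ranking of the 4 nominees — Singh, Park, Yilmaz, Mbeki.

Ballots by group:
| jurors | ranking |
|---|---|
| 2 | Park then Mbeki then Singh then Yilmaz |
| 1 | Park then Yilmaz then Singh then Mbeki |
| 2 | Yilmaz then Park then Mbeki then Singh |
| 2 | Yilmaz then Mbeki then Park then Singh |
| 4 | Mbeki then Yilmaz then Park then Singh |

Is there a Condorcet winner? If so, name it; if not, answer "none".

Mbeki

Pairwise majorities:
Singh vs Park: Singh preferred on 0 ballots; Park wins 11–0.
Singh vs Yilmaz: Singh is ranked higher on 2 ballots, Yilmaz on 9. Yilmaz wins 9–2.
Singh vs Mbeki: 1 for Singh, 10 for Mbeki — Mbeki by 10–1.
Park vs Yilmaz: Park preferred on 2+1 = 3 ballots; Yilmaz wins 8–3.
Park vs Mbeki: Park is ranked higher on 2+1+2 = 5 ballots, Mbeki on 6. Mbeki wins 6–5.
Yilmaz vs Mbeki: Yilmaz preferred on 1+2+2 = 5 ballots; Mbeki wins 6–5.
Only Mbeki has no losses; Mbeki is the Condorcet winner.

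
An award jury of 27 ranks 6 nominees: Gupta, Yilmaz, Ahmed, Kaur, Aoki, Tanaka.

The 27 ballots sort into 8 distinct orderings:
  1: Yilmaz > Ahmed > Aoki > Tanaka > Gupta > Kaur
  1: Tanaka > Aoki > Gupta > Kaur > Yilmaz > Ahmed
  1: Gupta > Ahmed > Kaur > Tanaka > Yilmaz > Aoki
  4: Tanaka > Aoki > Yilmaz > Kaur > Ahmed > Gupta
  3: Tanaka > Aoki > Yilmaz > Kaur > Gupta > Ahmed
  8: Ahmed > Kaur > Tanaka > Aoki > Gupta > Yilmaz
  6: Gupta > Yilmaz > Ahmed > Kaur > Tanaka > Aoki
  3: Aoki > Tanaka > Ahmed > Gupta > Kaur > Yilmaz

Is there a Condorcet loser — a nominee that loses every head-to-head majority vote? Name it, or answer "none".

Pairwise majorities:
Gupta vs Yilmaz: Gupta wins 19–8.
Gupta vs Ahmed: Ahmed wins 16–11.
Gupta–Kaur: Kaur 15–12.
Gupta–Aoki: Aoki 20–7.
Gupta vs Tanaka: Tanaka, 20–7.
Yilmaz–Ahmed: Yilmaz 15–12.
Yilmaz vs Kaur: 14 to 13, Yilmaz.
Yilmaz vs Aoki: 1+1+6 = 8 for Yilmaz, 19 for Aoki — Aoki by 19–8.
Yilmaz–Tanaka: Tanaka 20–7.
Ahmed vs Kaur: 19 to 8, Ahmed.
Ahmed vs Aoki: Ahmed is ranked higher on 1+1+8+6 = 16 ballots, Aoki on 11. Ahmed wins 16–11.
Ahmed vs Tanaka: Ahmed is ranked higher on 1+1+8+6 = 16 ballots, Tanaka on 11. Ahmed wins 16–11.
Kaur vs Aoki: Kaur, 15–12.
Kaur vs Tanaka: Kaur wins 15–12.
Aoki vs Tanaka: Tanaka, 23–4.
Each nominee has at least one pairwise win (Gupta beats Yilmaz; Yilmaz beats Ahmed; Ahmed beats Gupta; Kaur beats Gupta; Aoki beats Gupta; Tanaka beats Gupta) — no Condorcet loser.

none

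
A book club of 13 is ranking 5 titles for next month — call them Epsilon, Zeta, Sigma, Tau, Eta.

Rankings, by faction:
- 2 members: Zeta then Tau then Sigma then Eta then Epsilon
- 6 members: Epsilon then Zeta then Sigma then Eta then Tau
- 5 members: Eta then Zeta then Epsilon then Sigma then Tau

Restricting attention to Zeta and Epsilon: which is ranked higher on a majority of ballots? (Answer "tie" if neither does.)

Zeta

Ballots ranking Zeta above Epsilon: 2 + 5 = 7.
Ballots ranking Epsilon above Zeta: 13 − 7 = 6.
Zeta wins the head-to-head 7–6.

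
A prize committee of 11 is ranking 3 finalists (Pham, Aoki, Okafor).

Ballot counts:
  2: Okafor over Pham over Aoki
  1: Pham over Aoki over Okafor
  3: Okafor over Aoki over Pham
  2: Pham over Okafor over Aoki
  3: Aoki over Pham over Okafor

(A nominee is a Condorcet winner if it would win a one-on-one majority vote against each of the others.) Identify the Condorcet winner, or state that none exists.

none

Check each pair by majority over 11 ballots:
Pham–Aoki: Aoki 6–5.
Pham vs Okafor: Pham wins 6–5.
Aoki vs Okafor: Okafor, 7–4.
No nominee is unbeaten: Pham loses to Aoki; Aoki loses to Okafor; Okafor loses to Pham. In particular Pham > Okafor > Aoki > Pham is a majority cycle — no Condorcet winner exists.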